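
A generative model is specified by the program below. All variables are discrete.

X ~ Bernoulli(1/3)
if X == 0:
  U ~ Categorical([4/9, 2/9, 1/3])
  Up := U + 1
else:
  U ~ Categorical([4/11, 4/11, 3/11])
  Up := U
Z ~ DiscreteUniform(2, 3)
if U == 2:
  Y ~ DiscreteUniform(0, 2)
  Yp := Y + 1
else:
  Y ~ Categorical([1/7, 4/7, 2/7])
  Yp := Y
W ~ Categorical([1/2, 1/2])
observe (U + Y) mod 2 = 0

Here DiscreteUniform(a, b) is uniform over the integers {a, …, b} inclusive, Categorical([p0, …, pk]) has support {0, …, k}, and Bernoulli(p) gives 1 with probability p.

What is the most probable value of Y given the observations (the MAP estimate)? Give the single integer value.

Enumerate traces; 40 have nonzero weight after conditioning:
  (X=0, U=0, Z=2, Y=0, W=0) weight 2/189
  (X=0, U=0, Z=2, Y=0, W=1) weight 2/189
  (X=0, U=0, Z=2, Y=2, W=0) weight 4/189
  (X=0, U=0, Z=2, Y=2, W=1) weight 4/189
  (X=0, U=0, Z=3, Y=0, W=0) weight 2/189
  (X=0, U=0, Z=3, Y=0, W=1) weight 2/189
  (X=0, U=0, Z=3, Y=2, W=0) weight 4/189
  (X=0, U=0, Z=3, Y=2, W=1) weight 4/189
  (X=0, U=1, Z=2, Y=1, W=0) weight 4/189
  … 31 more
Group by Y:
  weight(Y=0) = 31/189
  weight(Y=1) = 320/2079
  weight(Y=2) = 155/693
Total weight = 31/189 + 320/2079 + 155/693 = 1126/2079
P(Y=0 | obs) = 31/189 / 1126/2079 = 341/1126
P(Y=1 | obs) = 320/2079 / 1126/2079 = 160/563
P(Y=2 | obs) = 155/693 / 1126/2079 = 465/1126
argmax = 2

argmax_v P(Y = v | obs) = 2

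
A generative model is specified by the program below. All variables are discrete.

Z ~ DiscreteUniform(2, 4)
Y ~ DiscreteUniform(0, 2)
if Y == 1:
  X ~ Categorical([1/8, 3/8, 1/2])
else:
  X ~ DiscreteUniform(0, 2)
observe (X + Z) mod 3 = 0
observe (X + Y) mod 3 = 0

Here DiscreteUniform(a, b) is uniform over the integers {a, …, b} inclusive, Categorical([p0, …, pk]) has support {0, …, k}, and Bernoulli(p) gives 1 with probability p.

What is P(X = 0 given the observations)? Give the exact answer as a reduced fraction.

Enumerate traces; 3 have nonzero weight after conditioning:
  (Z=2, Y=2, X=1) weight 1/27
  (Z=3, Y=0, X=0) weight 1/27
  (Z=4, Y=1, X=2) weight 1/18
Group by X:
  weight(X=0) = 1/27
  weight(X=1) = 1/27
  weight(X=2) = 1/18
Total weight = 1/27 + 1/27 + 1/18 = 7/54
P(X=0 | obs) = 1/27 / 7/54 = 2/7
P(X=1 | obs) = 1/27 / 7/54 = 2/7
P(X=2 | obs) = 1/18 / 7/54 = 3/7

P(X = 0 | obs) = 2/7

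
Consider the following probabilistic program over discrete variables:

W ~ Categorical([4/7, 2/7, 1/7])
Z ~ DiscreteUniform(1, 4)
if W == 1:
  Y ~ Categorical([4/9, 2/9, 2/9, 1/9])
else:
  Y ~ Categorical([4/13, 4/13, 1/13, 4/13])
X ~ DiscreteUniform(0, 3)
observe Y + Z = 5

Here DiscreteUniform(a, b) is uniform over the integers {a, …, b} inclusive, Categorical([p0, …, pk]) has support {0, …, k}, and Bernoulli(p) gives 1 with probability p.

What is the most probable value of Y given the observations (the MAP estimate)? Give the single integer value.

Enumerate traces; 36 have nonzero weight after conditioning:
  (W=0, Z=2, Y=3, X=0) weight 1/91
  (W=0, Z=2, Y=3, X=1) weight 1/91
  (W=0, Z=2, Y=3, X=2) weight 1/91
  (W=0, Z=2, Y=3, X=3) weight 1/91
  (W=0, Z=3, Y=2, X=0) weight 1/364
  (W=0, Z=3, Y=2, X=1) weight 1/364
  (W=0, Z=3, Y=2, X=2) weight 1/364
  (W=0, Z=3, Y=2, X=3) weight 1/364
  (W=0, Z=4, Y=1, X=0) weight 1/91
  … 27 more
Group by Y:
  weight(Y=1) = 58/819
  weight(Y=2) = 97/3276
  weight(Y=3) = 103/1638
Total weight = 58/819 + 97/3276 + 103/1638 = 535/3276
P(Y=1 | obs) = 58/819 / 535/3276 = 232/535
P(Y=2 | obs) = 97/3276 / 535/3276 = 97/535
P(Y=3 | obs) = 103/1638 / 535/3276 = 206/535
argmax = 1

argmax_v P(Y = v | obs) = 1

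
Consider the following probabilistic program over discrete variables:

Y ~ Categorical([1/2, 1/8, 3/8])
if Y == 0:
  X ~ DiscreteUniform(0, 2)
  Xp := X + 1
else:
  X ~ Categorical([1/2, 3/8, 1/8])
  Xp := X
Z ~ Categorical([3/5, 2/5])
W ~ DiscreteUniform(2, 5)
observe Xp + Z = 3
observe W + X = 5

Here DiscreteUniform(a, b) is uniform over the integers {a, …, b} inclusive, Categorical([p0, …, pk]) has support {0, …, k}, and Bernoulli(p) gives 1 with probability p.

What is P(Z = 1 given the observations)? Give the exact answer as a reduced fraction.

Enumerate traces; 4 have nonzero weight after conditioning:
  (Y=0, X=1, Z=1, W=4) weight 1/60
  (Y=0, X=2, Z=0, W=3) weight 1/40
  (Y=1, X=2, Z=1, W=3) weight 1/640
  (Y=2, X=2, Z=1, W=3) weight 3/640
Group by Z:
  weight(Z=0) = 1/40
  weight(Z=1) = 11/480
Total weight = 1/40 + 11/480 = 23/480
P(Z=0 | obs) = 1/40 / 23/480 = 12/23
P(Z=1 | obs) = 11/480 / 23/480 = 11/23

P(Z = 1 | obs) = 11/23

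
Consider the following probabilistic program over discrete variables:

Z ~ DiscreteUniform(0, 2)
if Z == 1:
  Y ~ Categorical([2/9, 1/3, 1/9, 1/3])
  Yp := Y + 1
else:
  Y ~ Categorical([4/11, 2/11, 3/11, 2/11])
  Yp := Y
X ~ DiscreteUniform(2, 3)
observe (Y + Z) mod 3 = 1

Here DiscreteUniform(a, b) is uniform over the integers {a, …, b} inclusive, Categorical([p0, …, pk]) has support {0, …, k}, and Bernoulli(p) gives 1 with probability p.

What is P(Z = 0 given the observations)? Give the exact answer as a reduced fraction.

P(Z = 0 | obs) = 9/50

Enumerate traces; 8 have nonzero weight after conditioning:
  (Z=0, Y=1, X=2) weight 1/33
  (Z=0, Y=1, X=3) weight 1/33
  (Z=1, Y=0, X=2) weight 1/27
  (Z=1, Y=0, X=3) weight 1/27
  (Z=1, Y=3, X=2) weight 1/18
  (Z=1, Y=3, X=3) weight 1/18
  (Z=2, Y=2, X=2) weight 1/22
  (Z=2, Y=2, X=3) weight 1/22
Group by Z:
  weight(Z=0) = 2/33
  weight(Z=1) = 5/27
  weight(Z=2) = 1/11
Total weight = 2/33 + 5/27 + 1/11 = 100/297
P(Z=0 | obs) = 2/33 / 100/297 = 9/50
P(Z=1 | obs) = 5/27 / 100/297 = 11/20
P(Z=2 | obs) = 1/11 / 100/297 = 27/100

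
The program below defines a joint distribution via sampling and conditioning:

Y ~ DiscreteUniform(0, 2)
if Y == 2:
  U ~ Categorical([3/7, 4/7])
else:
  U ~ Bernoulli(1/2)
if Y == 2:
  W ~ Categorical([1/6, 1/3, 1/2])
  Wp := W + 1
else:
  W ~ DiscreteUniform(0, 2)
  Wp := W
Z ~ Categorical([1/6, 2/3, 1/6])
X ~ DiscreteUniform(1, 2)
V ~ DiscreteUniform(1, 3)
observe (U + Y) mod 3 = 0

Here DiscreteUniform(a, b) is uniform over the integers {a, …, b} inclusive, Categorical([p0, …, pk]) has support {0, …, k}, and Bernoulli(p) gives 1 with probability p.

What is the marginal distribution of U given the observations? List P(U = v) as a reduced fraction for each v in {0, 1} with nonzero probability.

Enumerate traces; 108 have nonzero weight after conditioning:
  (Y=0, U=0, W=0, Z=0, X=1, V=1) weight 1/648
  (Y=0, U=0, W=0, Z=0, X=1, V=2) weight 1/648
  (Y=0, U=0, W=0, Z=0, X=1, V=3) weight 1/648
  (Y=0, U=0, W=0, Z=0, X=2, V=1) weight 1/648
  (Y=0, U=0, W=0, Z=0, X=2, V=2) weight 1/648
  (Y=0, U=0, W=0, Z=0, X=2, V=3) weight 1/648
  (Y=0, U=0, W=0, Z=1, X=1, V=1) weight 1/162
  (Y=0, U=0, W=0, Z=1, X=1, V=2) weight 1/162
  (Y=2, U=1, W=0, Z=0, X=1, V=1) weight 1/1134
  … 99 more
Group by U:
  weight(U=0) = 1/6
  weight(U=1) = 4/21
Total weight = 1/6 + 4/21 = 5/14
P(U=0 | obs) = 1/6 / 5/14 = 7/15
P(U=1 | obs) = 4/21 / 5/14 = 8/15

P(U=0) = 7/15, P(U=1) = 8/15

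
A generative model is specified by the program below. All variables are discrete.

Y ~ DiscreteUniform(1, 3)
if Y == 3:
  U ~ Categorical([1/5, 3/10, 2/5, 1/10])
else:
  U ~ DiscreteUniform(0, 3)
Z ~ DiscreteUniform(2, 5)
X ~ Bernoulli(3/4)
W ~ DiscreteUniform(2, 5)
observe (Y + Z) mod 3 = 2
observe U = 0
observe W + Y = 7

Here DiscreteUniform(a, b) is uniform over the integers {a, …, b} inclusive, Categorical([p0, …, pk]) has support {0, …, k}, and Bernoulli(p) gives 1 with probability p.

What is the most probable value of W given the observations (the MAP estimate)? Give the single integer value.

argmax_v P(W = v | obs) = 4

Enumerate traces; 6 have nonzero weight after conditioning:
  (Y=2, U=0, Z=3, X=0, W=5) weight 1/768
  (Y=2, U=0, Z=3, X=1, W=5) weight 1/256
  (Y=3, U=0, Z=2, X=0, W=4) weight 1/960
  (Y=3, U=0, Z=2, X=1, W=4) weight 1/320
  (Y=3, U=0, Z=5, X=0, W=4) weight 1/960
  (Y=3, U=0, Z=5, X=1, W=4) weight 1/320
Group by W:
  weight(W=4) = 1/120
  weight(W=5) = 1/192
Total weight = 1/120 + 1/192 = 13/960
P(W=4 | obs) = 1/120 / 13/960 = 8/13
P(W=5 | obs) = 1/192 / 13/960 = 5/13
argmax = 4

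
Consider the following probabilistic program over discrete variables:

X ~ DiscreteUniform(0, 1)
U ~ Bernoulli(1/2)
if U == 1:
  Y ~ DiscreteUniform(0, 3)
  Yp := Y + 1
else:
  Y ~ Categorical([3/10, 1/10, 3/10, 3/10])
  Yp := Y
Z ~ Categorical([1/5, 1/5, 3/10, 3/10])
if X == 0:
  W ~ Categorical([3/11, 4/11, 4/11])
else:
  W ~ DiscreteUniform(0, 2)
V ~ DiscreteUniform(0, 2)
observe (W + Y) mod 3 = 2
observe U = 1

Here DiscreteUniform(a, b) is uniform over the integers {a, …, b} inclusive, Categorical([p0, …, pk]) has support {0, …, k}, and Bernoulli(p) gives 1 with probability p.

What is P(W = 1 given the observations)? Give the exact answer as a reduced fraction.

Enumerate traces; 96 have nonzero weight after conditioning:
  (X=0, U=1, Y=0, Z=0, W=2, V=0) weight 1/660
  (X=0, U=1, Y=0, Z=0, W=2, V=1) weight 1/660
  (X=0, U=1, Y=0, Z=0, W=2, V=2) weight 1/660
  (X=0, U=1, Y=0, Z=1, W=2, V=0) weight 1/660
  (X=0, U=1, Y=0, Z=1, W=2, V=1) weight 1/660
  (X=0, U=1, Y=0, Z=1, W=2, V=2) weight 1/660
  (X=0, U=1, Y=0, Z=2, W=2, V=0) weight 1/440
  (X=0, U=1, Y=0, Z=2, W=2, V=1) weight 1/440
  (X=0, U=1, Y=1, Z=0, W=1, V=0) weight 1/660
  (X=0, U=1, Y=2, Z=0, W=0, V=0) weight 1/880
  … 86 more
Group by W:
  weight(W=0) = 5/132
  weight(W=1) = 23/528
  weight(W=2) = 23/264
Total weight = 5/132 + 23/528 + 23/264 = 89/528
P(W=0 | obs) = 5/132 / 89/528 = 20/89
P(W=1 | obs) = 23/528 / 89/528 = 23/89
P(W=2 | obs) = 23/264 / 89/528 = 46/89

P(W = 1 | obs) = 23/89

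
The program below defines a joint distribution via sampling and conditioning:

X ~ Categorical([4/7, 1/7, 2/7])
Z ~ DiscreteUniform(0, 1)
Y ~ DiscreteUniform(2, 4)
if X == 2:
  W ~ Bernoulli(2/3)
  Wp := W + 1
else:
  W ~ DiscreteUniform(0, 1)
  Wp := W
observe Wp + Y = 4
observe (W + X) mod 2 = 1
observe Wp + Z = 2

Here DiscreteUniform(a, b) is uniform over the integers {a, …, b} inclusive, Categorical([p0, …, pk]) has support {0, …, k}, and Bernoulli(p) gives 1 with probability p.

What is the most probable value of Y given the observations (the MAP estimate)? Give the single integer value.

Enumerate traces; 2 have nonzero weight after conditioning:
  (X=0, Z=1, Y=3, W=1) weight 1/21
  (X=2, Z=0, Y=2, W=1) weight 2/63
Group by Y:
  weight(Y=2) = 2/63
  weight(Y=3) = 1/21
Total weight = 2/63 + 1/21 = 5/63
P(Y=2 | obs) = 2/63 / 5/63 = 2/5
P(Y=3 | obs) = 1/21 / 5/63 = 3/5
argmax = 3

argmax_v P(Y = v | obs) = 3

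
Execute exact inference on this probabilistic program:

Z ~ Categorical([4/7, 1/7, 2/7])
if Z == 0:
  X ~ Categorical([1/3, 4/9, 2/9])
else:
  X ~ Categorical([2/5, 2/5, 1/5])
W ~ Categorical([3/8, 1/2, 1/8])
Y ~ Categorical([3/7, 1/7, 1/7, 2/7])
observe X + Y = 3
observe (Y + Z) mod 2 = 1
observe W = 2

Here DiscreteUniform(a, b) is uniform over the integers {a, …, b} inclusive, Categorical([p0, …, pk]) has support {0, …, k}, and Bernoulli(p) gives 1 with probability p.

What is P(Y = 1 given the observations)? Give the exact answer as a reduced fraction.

P(Y = 1 | obs) = 29/134

Enumerate traces; 5 have nonzero weight after conditioning:
  (Z=0, X=0, W=2, Y=3) weight 1/147
  (Z=0, X=2, W=2, Y=1) weight 1/441
  (Z=1, X=1, W=2, Y=2) weight 1/980
  (Z=2, X=0, W=2, Y=3) weight 1/245
  (Z=2, X=2, W=2, Y=1) weight 1/980
Group by Y:
  weight(Y=1) = 29/8820
  weight(Y=2) = 1/980
  weight(Y=3) = 8/735
Total weight = 29/8820 + 1/980 + 8/735 = 67/4410
P(Y=1 | obs) = 29/8820 / 67/4410 = 29/134
P(Y=2 | obs) = 1/980 / 67/4410 = 9/134
P(Y=3 | obs) = 8/735 / 67/4410 = 48/67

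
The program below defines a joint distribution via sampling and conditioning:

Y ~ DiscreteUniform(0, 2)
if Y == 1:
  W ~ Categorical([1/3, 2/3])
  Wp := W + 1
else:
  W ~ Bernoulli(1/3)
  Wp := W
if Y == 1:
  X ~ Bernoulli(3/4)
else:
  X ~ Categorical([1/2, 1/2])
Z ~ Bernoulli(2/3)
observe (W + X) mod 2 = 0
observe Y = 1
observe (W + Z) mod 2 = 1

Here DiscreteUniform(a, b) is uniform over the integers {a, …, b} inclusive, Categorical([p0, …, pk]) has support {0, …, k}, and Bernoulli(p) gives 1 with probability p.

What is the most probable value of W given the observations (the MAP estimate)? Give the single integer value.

Enumerate traces; 2 have nonzero weight after conditioning:
  (Y=1, W=0, X=0, Z=1) weight 1/54
  (Y=1, W=1, X=1, Z=0) weight 1/18
Group by W:
  weight(W=0) = 1/54
  weight(W=1) = 1/18
Total weight = 1/54 + 1/18 = 2/27
P(W=0 | obs) = 1/54 / 2/27 = 1/4
P(W=1 | obs) = 1/18 / 2/27 = 3/4
argmax = 1

argmax_v P(W = v | obs) = 1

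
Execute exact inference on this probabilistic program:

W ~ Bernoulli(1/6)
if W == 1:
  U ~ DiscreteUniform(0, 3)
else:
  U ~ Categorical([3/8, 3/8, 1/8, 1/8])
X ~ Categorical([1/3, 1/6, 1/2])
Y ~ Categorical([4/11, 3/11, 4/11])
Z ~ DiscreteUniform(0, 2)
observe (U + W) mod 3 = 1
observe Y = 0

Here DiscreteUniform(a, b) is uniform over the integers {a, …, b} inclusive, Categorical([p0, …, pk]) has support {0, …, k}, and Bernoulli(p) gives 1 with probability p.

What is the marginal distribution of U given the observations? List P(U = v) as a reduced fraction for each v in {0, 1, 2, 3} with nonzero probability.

P(U=0) = 2/19, P(U=1) = 15/19, P(U=3) = 2/19

Enumerate traces; 27 have nonzero weight after conditioning:
  (W=0, U=1, X=0, Y=0, Z=0) weight 5/396
  (W=0, U=1, X=0, Y=0, Z=1) weight 5/396
  (W=0, U=1, X=0, Y=0, Z=2) weight 5/396
  (W=0, U=1, X=1, Y=0, Z=0) weight 5/792
  (W=0, U=1, X=1, Y=0, Z=1) weight 5/792
  (W=0, U=1, X=1, Y=0, Z=2) weight 5/792
  (W=0, U=1, X=2, Y=0, Z=0) weight 5/264
  (W=0, U=1, X=2, Y=0, Z=1) weight 5/264
  (W=1, U=0, X=0, Y=0, Z=0) weight 1/594
  (W=1, U=3, X=0, Y=0, Z=0) weight 1/594
  … 17 more
Group by U:
  weight(U=0) = 1/66
  weight(U=1) = 5/44
  weight(U=3) = 1/66
Total weight = 1/66 + 5/44 + 1/66 = 19/132
P(U=0 | obs) = 1/66 / 19/132 = 2/19
P(U=1 | obs) = 5/44 / 19/132 = 15/19
P(U=3 | obs) = 1/66 / 19/132 = 2/19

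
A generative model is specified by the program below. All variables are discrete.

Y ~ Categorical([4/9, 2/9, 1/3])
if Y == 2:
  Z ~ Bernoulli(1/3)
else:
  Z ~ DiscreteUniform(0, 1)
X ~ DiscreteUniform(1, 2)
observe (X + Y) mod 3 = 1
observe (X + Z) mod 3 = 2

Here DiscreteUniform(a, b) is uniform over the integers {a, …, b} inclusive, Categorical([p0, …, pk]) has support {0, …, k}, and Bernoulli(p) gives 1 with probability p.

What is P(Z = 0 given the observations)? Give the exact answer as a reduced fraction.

P(Z = 0 | obs) = 1/2

Enumerate traces; 2 have nonzero weight after conditioning:
  (Y=0, Z=1, X=1) weight 1/9
  (Y=2, Z=0, X=2) weight 1/9
Group by Z:
  weight(Z=0) = 1/9
  weight(Z=1) = 1/9
Total weight = 1/9 + 1/9 = 2/9
P(Z=0 | obs) = 1/9 / 2/9 = 1/2
P(Z=1 | obs) = 1/9 / 2/9 = 1/2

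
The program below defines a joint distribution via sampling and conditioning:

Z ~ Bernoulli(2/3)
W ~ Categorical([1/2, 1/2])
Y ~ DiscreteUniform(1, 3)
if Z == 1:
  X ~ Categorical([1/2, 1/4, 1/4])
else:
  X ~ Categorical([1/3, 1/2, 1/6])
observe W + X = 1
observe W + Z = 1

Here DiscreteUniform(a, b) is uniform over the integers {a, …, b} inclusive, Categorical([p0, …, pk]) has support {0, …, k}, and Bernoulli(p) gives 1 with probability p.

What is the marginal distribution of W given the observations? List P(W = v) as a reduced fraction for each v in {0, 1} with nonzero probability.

Enumerate traces; 6 have nonzero weight after conditioning:
  (Z=0, W=1, Y=1, X=0) weight 1/54
  (Z=0, W=1, Y=2, X=0) weight 1/54
  (Z=0, W=1, Y=3, X=0) weight 1/54
  (Z=1, W=0, Y=1, X=1) weight 1/36
  (Z=1, W=0, Y=2, X=1) weight 1/36
  (Z=1, W=0, Y=3, X=1) weight 1/36
Group by W:
  weight(W=0) = 1/12
  weight(W=1) = 1/18
Total weight = 1/12 + 1/18 = 5/36
P(W=0 | obs) = 1/12 / 5/36 = 3/5
P(W=1 | obs) = 1/18 / 5/36 = 2/5

P(W=0) = 3/5, P(W=1) = 2/5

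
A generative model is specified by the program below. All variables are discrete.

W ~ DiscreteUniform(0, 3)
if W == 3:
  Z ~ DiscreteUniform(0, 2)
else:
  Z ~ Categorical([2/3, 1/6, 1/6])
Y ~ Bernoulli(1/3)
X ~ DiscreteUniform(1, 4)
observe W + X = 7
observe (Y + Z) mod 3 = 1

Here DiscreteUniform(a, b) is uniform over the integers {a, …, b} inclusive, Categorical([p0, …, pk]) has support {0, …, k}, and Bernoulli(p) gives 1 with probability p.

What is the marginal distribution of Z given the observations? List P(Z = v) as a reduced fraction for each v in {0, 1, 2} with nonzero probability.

Enumerate traces; 2 have nonzero weight after conditioning:
  (W=3, Z=0, Y=1, X=4) weight 1/144
  (W=3, Z=1, Y=0, X=4) weight 1/72
Group by Z:
  weight(Z=0) = 1/144
  weight(Z=1) = 1/72
Total weight = 1/144 + 1/72 = 1/48
P(Z=0 | obs) = 1/144 / 1/48 = 1/3
P(Z=1 | obs) = 1/72 / 1/48 = 2/3

P(Z=0) = 1/3, P(Z=1) = 2/3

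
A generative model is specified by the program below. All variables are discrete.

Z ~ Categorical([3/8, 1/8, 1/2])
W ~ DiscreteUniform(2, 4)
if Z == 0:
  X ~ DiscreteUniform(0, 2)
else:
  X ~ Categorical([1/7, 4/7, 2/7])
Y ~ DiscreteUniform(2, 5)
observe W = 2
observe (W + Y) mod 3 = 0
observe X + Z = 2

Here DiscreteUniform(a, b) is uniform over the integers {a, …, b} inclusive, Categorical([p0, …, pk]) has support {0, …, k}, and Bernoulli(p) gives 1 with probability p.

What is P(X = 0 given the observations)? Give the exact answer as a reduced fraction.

P(X = 0 | obs) = 4/15

Enumerate traces; 3 have nonzero weight after conditioning:
  (Z=0, W=2, X=2, Y=4) weight 1/96
  (Z=1, W=2, X=1, Y=4) weight 1/168
  (Z=2, W=2, X=0, Y=4) weight 1/168
Group by X:
  weight(X=0) = 1/168
  weight(X=1) = 1/168
  weight(X=2) = 1/96
Total weight = 1/168 + 1/168 + 1/96 = 5/224
P(X=0 | obs) = 1/168 / 5/224 = 4/15
P(X=1 | obs) = 1/168 / 5/224 = 4/15
P(X=2 | obs) = 1/96 / 5/224 = 7/15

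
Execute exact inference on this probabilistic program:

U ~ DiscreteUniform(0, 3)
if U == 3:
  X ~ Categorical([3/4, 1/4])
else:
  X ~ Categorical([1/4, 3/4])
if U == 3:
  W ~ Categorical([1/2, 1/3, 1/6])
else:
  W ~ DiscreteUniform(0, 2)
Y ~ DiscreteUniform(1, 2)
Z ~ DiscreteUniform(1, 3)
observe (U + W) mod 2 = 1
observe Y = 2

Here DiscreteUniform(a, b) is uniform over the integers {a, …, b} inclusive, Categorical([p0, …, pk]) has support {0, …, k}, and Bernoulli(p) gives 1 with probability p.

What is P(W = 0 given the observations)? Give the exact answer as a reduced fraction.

P(W = 0 | obs) = 5/12

Enumerate traces; 36 have nonzero weight after conditioning:
  (U=0, X=0, W=1, Y=2, Z=1) weight 1/288
  (U=0, X=0, W=1, Y=2, Z=2) weight 1/288
  (U=0, X=0, W=1, Y=2, Z=3) weight 1/288
  (U=0, X=1, W=1, Y=2, Z=1) weight 1/96
  (U=0, X=1, W=1, Y=2, Z=2) weight 1/96
  (U=0, X=1, W=1, Y=2, Z=3) weight 1/96
  (U=1, X=0, W=0, Y=2, Z=1) weight 1/288
  (U=1, X=0, W=0, Y=2, Z=2) weight 1/288
  (U=1, X=0, W=2, Y=2, Z=1) weight 1/288
  … 27 more
Group by W:
  weight(W=0) = 5/48
  weight(W=1) = 1/12
  weight(W=2) = 1/16
Total weight = 5/48 + 1/12 + 1/16 = 1/4
P(W=0 | obs) = 5/48 / 1/4 = 5/12
P(W=1 | obs) = 1/12 / 1/4 = 1/3
P(W=2 | obs) = 1/16 / 1/4 = 1/4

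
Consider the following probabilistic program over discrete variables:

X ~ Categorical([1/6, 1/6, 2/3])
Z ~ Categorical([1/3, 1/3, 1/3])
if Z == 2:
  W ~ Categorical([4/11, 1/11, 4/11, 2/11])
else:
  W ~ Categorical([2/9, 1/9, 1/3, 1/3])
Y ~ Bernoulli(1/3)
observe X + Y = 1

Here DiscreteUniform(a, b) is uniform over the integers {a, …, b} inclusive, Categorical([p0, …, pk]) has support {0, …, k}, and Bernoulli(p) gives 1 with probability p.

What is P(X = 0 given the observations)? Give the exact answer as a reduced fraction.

Enumerate traces; 24 have nonzero weight after conditioning:
  (X=0, Z=0, W=0, Y=1) weight 1/243
  (X=0, Z=0, W=1, Y=1) weight 1/486
  (X=0, Z=0, W=2, Y=1) weight 1/162
  (X=0, Z=0, W=3, Y=1) weight 1/162
  (X=0, Z=1, W=0, Y=1) weight 1/243
  (X=0, Z=1, W=1, Y=1) weight 1/486
  (X=0, Z=1, W=2, Y=1) weight 1/162
  (X=0, Z=1, W=3, Y=1) weight 1/162
  (X=1, Z=0, W=0, Y=0) weight 2/243
  … 15 more
Group by X:
  weight(X=0) = 1/18
  weight(X=1) = 1/9
Total weight = 1/18 + 1/9 = 1/6
P(X=0 | obs) = 1/18 / 1/6 = 1/3
P(X=1 | obs) = 1/9 / 1/6 = 2/3

P(X = 0 | obs) = 1/3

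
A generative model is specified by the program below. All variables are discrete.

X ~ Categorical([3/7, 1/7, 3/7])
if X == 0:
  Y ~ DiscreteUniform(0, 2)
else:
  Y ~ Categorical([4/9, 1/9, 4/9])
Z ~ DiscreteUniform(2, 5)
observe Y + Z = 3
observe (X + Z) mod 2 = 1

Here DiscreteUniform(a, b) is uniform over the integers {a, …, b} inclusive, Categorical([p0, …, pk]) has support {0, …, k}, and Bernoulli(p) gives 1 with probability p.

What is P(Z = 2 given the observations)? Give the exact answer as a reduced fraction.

P(Z = 2 | obs) = 1/22

Enumerate traces; 3 have nonzero weight after conditioning:
  (X=0, Y=0, Z=3) weight 1/28
  (X=1, Y=1, Z=2) weight 1/252
  (X=2, Y=0, Z=3) weight 1/21
Group by Z:
  weight(Z=2) = 1/252
  weight(Z=3) = 1/12
Total weight = 1/252 + 1/12 = 11/126
P(Z=2 | obs) = 1/252 / 11/126 = 1/22
P(Z=3 | obs) = 1/12 / 11/126 = 21/22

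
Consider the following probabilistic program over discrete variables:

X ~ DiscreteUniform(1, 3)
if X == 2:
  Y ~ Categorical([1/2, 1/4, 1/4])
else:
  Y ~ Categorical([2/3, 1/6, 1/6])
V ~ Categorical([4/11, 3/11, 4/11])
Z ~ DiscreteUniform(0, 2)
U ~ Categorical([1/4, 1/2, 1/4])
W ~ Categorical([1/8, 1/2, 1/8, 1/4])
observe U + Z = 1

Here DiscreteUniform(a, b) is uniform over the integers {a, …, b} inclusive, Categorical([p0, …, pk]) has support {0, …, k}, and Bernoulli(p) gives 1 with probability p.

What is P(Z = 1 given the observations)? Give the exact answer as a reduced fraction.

Enumerate traces; 216 have nonzero weight after conditioning:
  (X=1, Y=0, V=0, Z=0, U=1, W=0) weight 1/594
  (X=1, Y=0, V=0, Z=0, U=1, W=1) weight 2/297
  (X=1, Y=0, V=0, Z=0, U=1, W=2) weight 1/594
  (X=1, Y=0, V=0, Z=0, U=1, W=3) weight 1/297
  (X=1, Y=0, V=0, Z=1, U=0, W=0) weight 1/1188
  (X=1, Y=0, V=0, Z=1, U=0, W=1) weight 1/297
  (X=1, Y=0, V=0, Z=1, U=0, W=2) weight 1/1188
  (X=1, Y=0, V=0, Z=1, U=0, W=3) weight 1/594
  … 208 more
Group by Z:
  weight(Z=0) = 1/6
  weight(Z=1) = 1/12
Total weight = 1/6 + 1/12 = 1/4
P(Z=0 | obs) = 1/6 / 1/4 = 2/3
P(Z=1 | obs) = 1/12 / 1/4 = 1/3

P(Z = 1 | obs) = 1/3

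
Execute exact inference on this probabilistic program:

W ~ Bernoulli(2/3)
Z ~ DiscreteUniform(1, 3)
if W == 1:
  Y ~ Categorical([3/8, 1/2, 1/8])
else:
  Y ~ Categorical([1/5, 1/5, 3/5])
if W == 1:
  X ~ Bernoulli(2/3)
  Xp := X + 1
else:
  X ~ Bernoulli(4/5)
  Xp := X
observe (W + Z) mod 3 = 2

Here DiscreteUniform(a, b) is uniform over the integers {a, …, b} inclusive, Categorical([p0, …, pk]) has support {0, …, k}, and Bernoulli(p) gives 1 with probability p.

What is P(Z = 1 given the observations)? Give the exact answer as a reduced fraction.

P(Z = 1 | obs) = 2/3

Enumerate traces; 12 have nonzero weight after conditioning:
  (W=0, Z=2, Y=0, X=0) weight 1/225
  (W=0, Z=2, Y=0, X=1) weight 4/225
  (W=0, Z=2, Y=1, X=0) weight 1/225
  (W=0, Z=2, Y=1, X=1) weight 4/225
  (W=0, Z=2, Y=2, X=0) weight 1/75
  (W=0, Z=2, Y=2, X=1) weight 4/75
  (W=1, Z=1, Y=0, X=0) weight 1/36
  (W=1, Z=1, Y=0, X=1) weight 1/18
  … 4 more
Group by Z:
  weight(Z=1) = 2/9
  weight(Z=2) = 1/9
Total weight = 2/9 + 1/9 = 1/3
P(Z=1 | obs) = 2/9 / 1/3 = 2/3
P(Z=2 | obs) = 1/9 / 1/3 = 1/3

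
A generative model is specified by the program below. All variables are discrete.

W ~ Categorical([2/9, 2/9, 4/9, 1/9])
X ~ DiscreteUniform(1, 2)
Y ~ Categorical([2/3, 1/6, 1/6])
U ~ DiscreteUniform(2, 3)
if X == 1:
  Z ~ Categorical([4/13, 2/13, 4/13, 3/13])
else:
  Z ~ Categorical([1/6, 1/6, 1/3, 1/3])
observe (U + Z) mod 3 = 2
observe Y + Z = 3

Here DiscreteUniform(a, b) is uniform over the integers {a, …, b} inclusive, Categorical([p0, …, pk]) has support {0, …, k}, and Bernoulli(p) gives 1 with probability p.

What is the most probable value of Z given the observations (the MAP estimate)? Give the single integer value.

Enumerate traces; 16 have nonzero weight after conditioning:
  (W=0, X=1, Y=0, U=2, Z=3) weight 1/117
  (W=0, X=1, Y=1, U=3, Z=2) weight 1/351
  (W=0, X=2, Y=0, U=2, Z=3) weight 1/81
  (W=0, X=2, Y=1, U=3, Z=2) weight 1/324
  (W=1, X=1, Y=0, U=2, Z=3) weight 1/117
  (W=1, X=1, Y=1, U=3, Z=2) weight 1/351
  (W=1, X=2, Y=0, U=2, Z=3) weight 1/81
  (W=1, X=2, Y=1, U=3, Z=2) weight 1/324
  … 8 more
Group by Z:
  weight(Z=2) = 25/936
  weight(Z=3) = 11/117
Total weight = 25/936 + 11/117 = 113/936
P(Z=2 | obs) = 25/936 / 113/936 = 25/113
P(Z=3 | obs) = 11/117 / 113/936 = 88/113
argmax = 3

argmax_v P(Z = v | obs) = 3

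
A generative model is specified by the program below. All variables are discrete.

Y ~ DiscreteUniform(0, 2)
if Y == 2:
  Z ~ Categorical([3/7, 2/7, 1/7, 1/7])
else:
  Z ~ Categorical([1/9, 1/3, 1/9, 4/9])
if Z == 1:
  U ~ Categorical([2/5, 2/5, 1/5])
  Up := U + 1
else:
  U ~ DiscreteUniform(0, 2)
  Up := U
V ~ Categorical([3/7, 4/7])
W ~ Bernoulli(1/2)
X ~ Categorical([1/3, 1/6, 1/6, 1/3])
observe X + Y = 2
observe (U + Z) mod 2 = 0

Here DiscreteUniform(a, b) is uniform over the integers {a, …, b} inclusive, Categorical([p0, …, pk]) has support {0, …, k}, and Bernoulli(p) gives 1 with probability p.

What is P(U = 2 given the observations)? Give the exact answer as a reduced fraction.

P(U = 2 | obs) = 250/919

Enumerate traces; 72 have nonzero weight after conditioning:
  (Y=0, Z=0, U=0, V=0, W=0, X=2) weight 1/2268
  (Y=0, Z=0, U=0, V=0, W=1, X=2) weight 1/2268
  (Y=0, Z=0, U=0, V=1, W=0, X=2) weight 1/1701
  (Y=0, Z=0, U=0, V=1, W=1, X=2) weight 1/1701
  (Y=0, Z=0, U=2, V=0, W=0, X=2) weight 1/2268
  (Y=0, Z=0, U=2, V=0, W=1, X=2) weight 1/2268
  (Y=0, Z=0, U=2, V=1, W=0, X=2) weight 1/1701
  (Y=0, Z=0, U=2, V=1, W=1, X=2) weight 1/1701
  (Y=0, Z=1, U=1, V=0, W=0, X=2) weight 1/630
  … 63 more
Group by U:
  weight(U=0) = 50/1701
  weight(U=1) = 419/8505
  weight(U=2) = 50/1701
Total weight = 50/1701 + 419/8505 + 50/1701 = 919/8505
P(U=0 | obs) = 50/1701 / 919/8505 = 250/919
P(U=1 | obs) = 419/8505 / 919/8505 = 419/919
P(U=2 | obs) = 50/1701 / 919/8505 = 250/919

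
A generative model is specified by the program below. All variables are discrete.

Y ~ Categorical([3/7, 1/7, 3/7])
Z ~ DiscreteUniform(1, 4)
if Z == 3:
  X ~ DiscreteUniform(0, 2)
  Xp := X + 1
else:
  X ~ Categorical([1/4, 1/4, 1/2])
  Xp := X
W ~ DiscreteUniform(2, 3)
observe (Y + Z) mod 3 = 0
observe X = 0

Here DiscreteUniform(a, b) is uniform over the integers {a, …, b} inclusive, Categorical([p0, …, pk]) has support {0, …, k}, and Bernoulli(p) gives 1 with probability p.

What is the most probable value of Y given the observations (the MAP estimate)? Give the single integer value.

argmax_v P(Y = v | obs) = 2

Enumerate traces; 8 have nonzero weight after conditioning:
  (Y=0, Z=3, X=0, W=2) weight 1/56
  (Y=0, Z=3, X=0, W=3) weight 1/56
  (Y=1, Z=2, X=0, W=2) weight 1/224
  (Y=1, Z=2, X=0, W=3) weight 1/224
  (Y=2, Z=1, X=0, W=2) weight 3/224
  (Y=2, Z=1, X=0, W=3) weight 3/224
  (Y=2, Z=4, X=0, W=2) weight 3/224
  (Y=2, Z=4, X=0, W=3) weight 3/224
Group by Y:
  weight(Y=0) = 1/28
  weight(Y=1) = 1/112
  weight(Y=2) = 3/56
Total weight = 1/28 + 1/112 + 3/56 = 11/112
P(Y=0 | obs) = 1/28 / 11/112 = 4/11
P(Y=1 | obs) = 1/112 / 11/112 = 1/11
P(Y=2 | obs) = 3/56 / 11/112 = 6/11
argmax = 2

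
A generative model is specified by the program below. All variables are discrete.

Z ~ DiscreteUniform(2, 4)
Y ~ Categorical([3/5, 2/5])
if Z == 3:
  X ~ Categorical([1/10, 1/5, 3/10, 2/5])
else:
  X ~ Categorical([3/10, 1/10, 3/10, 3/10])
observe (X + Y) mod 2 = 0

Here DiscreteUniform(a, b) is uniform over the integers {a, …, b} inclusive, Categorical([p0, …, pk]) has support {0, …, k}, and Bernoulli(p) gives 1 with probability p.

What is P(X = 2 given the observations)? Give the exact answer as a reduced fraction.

Enumerate traces; 12 have nonzero weight after conditioning:
  (Z=2, Y=0, X=0) weight 3/50
  (Z=2, Y=0, X=2) weight 3/50
  (Z=2, Y=1, X=1) weight 1/75
  (Z=2, Y=1, X=3) weight 1/25
  (Z=3, Y=0, X=0) weight 1/50
  (Z=3, Y=0, X=2) weight 3/50
  (Z=3, Y=1, X=1) weight 2/75
  (Z=3, Y=1, X=3) weight 4/75
  … 4 more
Group by X:
  weight(X=0) = 7/50
  weight(X=1) = 4/75
  weight(X=2) = 9/50
  weight(X=3) = 2/15
Total weight = 7/50 + 4/75 + 9/50 + 2/15 = 38/75
P(X=0 | obs) = 7/50 / 38/75 = 21/76
P(X=1 | obs) = 4/75 / 38/75 = 2/19
P(X=2 | obs) = 9/50 / 38/75 = 27/76
P(X=3 | obs) = 2/15 / 38/75 = 5/19

P(X = 2 | obs) = 27/76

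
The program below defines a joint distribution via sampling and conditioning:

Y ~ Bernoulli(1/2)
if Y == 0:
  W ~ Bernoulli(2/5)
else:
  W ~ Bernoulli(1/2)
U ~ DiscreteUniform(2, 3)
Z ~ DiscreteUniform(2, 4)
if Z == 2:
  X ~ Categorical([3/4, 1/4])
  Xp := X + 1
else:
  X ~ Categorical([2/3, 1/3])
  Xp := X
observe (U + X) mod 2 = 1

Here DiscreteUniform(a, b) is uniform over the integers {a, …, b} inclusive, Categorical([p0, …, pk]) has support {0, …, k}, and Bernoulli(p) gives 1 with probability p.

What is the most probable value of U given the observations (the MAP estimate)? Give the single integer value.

argmax_v P(U = v | obs) = 3

Enumerate traces; 24 have nonzero weight after conditioning:
  (Y=0, W=0, U=2, Z=2, X=1) weight 1/80
  (Y=0, W=0, U=2, Z=3, X=1) weight 1/60
  (Y=0, W=0, U=2, Z=4, X=1) weight 1/60
  (Y=0, W=0, U=3, Z=2, X=0) weight 3/80
  (Y=0, W=0, U=3, Z=3, X=0) weight 1/30
  (Y=0, W=0, U=3, Z=4, X=0) weight 1/30
  (Y=0, W=1, U=2, Z=2, X=1) weight 1/120
  (Y=0, W=1, U=2, Z=3, X=1) weight 1/90
  … 16 more
Group by U:
  weight(U=2) = 11/72
  weight(U=3) = 25/72
Total weight = 11/72 + 25/72 = 1/2
P(U=2 | obs) = 11/72 / 1/2 = 11/36
P(U=3 | obs) = 25/72 / 1/2 = 25/36
argmax = 3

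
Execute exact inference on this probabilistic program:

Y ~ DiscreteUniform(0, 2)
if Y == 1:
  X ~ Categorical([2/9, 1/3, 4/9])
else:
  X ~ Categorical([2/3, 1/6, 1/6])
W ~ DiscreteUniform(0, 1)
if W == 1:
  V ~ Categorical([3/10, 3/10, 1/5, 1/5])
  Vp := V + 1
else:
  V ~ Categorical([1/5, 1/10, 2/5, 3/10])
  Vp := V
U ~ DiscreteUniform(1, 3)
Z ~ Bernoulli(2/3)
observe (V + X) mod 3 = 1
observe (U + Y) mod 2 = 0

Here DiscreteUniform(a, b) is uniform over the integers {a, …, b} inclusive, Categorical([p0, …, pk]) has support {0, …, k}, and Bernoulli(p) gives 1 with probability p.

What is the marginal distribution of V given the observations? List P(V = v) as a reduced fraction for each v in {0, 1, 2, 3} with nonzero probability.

P(V=0) = 9/44, P(V=1) = 16/55, P(V=2) = 3/10, P(V=3) = 9/44

Enumerate traces; 64 have nonzero weight after conditioning:
  (Y=0, X=0, W=0, V=1, U=2, Z=0) weight 1/810
  (Y=0, X=0, W=0, V=1, U=2, Z=1) weight 1/405
  (Y=0, X=0, W=1, V=1, U=2, Z=0) weight 1/270
  (Y=0, X=0, W=1, V=1, U=2, Z=1) weight 1/135
  (Y=0, X=1, W=0, V=0, U=2, Z=0) weight 1/1620
  (Y=0, X=1, W=0, V=0, U=2, Z=1) weight 1/810
  (Y=0, X=1, W=0, V=3, U=2, Z=0) weight 1/1080
  (Y=0, X=1, W=0, V=3, U=2, Z=1) weight 1/540
  (Y=0, X=2, W=0, V=2, U=2, Z=0) weight 1/810
  … 55 more
Group by V:
  weight(V=0) = 1/36
  weight(V=1) = 16/405
  weight(V=2) = 11/270
  weight(V=3) = 1/36
Total weight = 1/36 + 16/405 + 11/270 + 1/36 = 11/81
P(V=0 | obs) = 1/36 / 11/81 = 9/44
P(V=1 | obs) = 16/405 / 11/81 = 16/55
P(V=2 | obs) = 11/270 / 11/81 = 3/10
P(V=3 | obs) = 1/36 / 11/81 = 9/44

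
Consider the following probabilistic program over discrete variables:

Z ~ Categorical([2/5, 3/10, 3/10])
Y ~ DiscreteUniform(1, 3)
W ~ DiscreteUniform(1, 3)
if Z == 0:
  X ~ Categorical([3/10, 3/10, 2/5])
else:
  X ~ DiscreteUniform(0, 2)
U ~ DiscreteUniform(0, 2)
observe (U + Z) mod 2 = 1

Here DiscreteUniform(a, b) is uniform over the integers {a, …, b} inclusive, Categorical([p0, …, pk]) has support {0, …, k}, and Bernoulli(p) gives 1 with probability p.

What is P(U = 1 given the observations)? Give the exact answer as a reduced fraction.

P(U = 1 | obs) = 7/13

Enumerate traces; 108 have nonzero weight after conditioning:
  (Z=0, Y=1, W=1, X=0, U=1) weight 1/225
  (Z=0, Y=1, W=1, X=1, U=1) weight 1/225
  (Z=0, Y=1, W=1, X=2, U=1) weight 4/675
  (Z=0, Y=1, W=2, X=0, U=1) weight 1/225
  (Z=0, Y=1, W=2, X=1, U=1) weight 1/225
  (Z=0, Y=1, W=2, X=2, U=1) weight 4/675
  (Z=0, Y=1, W=3, X=0, U=1) weight 1/225
  (Z=0, Y=1, W=3, X=1, U=1) weight 1/225
  (Z=1, Y=1, W=1, X=0, U=0) weight 1/270
  (Z=1, Y=1, W=1, X=0, U=2) weight 1/270
  … 98 more
Group by U:
  weight(U=0) = 1/10
  weight(U=1) = 7/30
  weight(U=2) = 1/10
Total weight = 1/10 + 7/30 + 1/10 = 13/30
P(U=0 | obs) = 1/10 / 13/30 = 3/13
P(U=1 | obs) = 7/30 / 13/30 = 7/13
P(U=2 | obs) = 1/10 / 13/30 = 3/13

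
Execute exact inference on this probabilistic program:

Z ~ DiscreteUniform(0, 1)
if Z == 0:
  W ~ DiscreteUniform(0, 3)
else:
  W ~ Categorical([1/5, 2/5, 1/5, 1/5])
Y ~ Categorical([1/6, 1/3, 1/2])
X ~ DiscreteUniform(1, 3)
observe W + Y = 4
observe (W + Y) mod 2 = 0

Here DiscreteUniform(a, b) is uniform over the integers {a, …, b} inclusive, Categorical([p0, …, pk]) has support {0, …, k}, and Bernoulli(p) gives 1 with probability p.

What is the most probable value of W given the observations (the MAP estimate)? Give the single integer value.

Enumerate traces; 12 have nonzero weight after conditioning:
  (Z=0, W=2, Y=2, X=1) weight 1/48
  (Z=0, W=2, Y=2, X=2) weight 1/48
  (Z=0, W=2, Y=2, X=3) weight 1/48
  (Z=0, W=3, Y=1, X=1) weight 1/72
  (Z=0, W=3, Y=1, X=2) weight 1/72
  (Z=0, W=3, Y=1, X=3) weight 1/72
  (Z=1, W=2, Y=2, X=1) weight 1/60
  (Z=1, W=2, Y=2, X=2) weight 1/60
  … 4 more
Group by W:
  weight(W=2) = 9/80
  weight(W=3) = 3/40
Total weight = 9/80 + 3/40 = 3/16
P(W=2 | obs) = 9/80 / 3/16 = 3/5
P(W=3 | obs) = 3/40 / 3/16 = 2/5
argmax = 2

argmax_v P(W = v | obs) = 2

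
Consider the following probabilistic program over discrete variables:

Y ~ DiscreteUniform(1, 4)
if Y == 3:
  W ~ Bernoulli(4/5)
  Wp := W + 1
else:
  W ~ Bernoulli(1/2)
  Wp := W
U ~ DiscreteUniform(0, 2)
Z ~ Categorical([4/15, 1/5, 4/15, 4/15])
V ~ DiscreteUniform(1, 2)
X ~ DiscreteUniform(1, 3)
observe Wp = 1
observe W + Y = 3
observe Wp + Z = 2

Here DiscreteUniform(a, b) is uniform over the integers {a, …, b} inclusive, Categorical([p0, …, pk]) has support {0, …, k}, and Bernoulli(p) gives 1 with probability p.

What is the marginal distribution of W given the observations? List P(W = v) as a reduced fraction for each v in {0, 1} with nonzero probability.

Enumerate traces; 36 have nonzero weight after conditioning:
  (Y=2, W=1, U=0, Z=1, V=1, X=1) weight 1/720
  (Y=2, W=1, U=0, Z=1, V=1, X=2) weight 1/720
  (Y=2, W=1, U=0, Z=1, V=1, X=3) weight 1/720
  (Y=2, W=1, U=0, Z=1, V=2, X=1) weight 1/720
  (Y=2, W=1, U=0, Z=1, V=2, X=2) weight 1/720
  (Y=2, W=1, U=0, Z=1, V=2, X=3) weight 1/720
  (Y=2, W=1, U=1, Z=1, V=1, X=1) weight 1/720
  (Y=2, W=1, U=1, Z=1, V=1, X=2) weight 1/720
  (Y=3, W=0, U=0, Z=1, V=1, X=1) weight 1/1800
  … 27 more
Group by W:
  weight(W=0) = 1/100
  weight(W=1) = 1/40
Total weight = 1/100 + 1/40 = 7/200
P(W=0 | obs) = 1/100 / 7/200 = 2/7
P(W=1 | obs) = 1/40 / 7/200 = 5/7

P(W=0) = 2/7, P(W=1) = 5/7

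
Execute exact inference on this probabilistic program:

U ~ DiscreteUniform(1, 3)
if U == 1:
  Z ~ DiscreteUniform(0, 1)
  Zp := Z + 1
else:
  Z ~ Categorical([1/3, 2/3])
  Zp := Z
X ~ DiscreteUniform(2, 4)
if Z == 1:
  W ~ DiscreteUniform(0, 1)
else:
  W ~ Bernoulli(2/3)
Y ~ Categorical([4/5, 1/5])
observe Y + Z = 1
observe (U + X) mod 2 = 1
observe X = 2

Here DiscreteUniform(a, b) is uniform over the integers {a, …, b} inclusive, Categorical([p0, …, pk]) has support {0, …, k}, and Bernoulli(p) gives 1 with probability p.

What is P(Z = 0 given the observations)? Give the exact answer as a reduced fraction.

P(Z = 0 | obs) = 5/33

Enumerate traces; 8 have nonzero weight after conditioning:
  (U=1, Z=0, X=2, W=0, Y=1) weight 1/270
  (U=1, Z=0, X=2, W=1, Y=1) weight 1/135
  (U=1, Z=1, X=2, W=0, Y=0) weight 1/45
  (U=1, Z=1, X=2, W=1, Y=0) weight 1/45
  (U=3, Z=0, X=2, W=0, Y=1) weight 1/405
  (U=3, Z=0, X=2, W=1, Y=1) weight 2/405
  (U=3, Z=1, X=2, W=0, Y=0) weight 4/135
  (U=3, Z=1, X=2, W=1, Y=0) weight 4/135
Group by Z:
  weight(Z=0) = 1/54
  weight(Z=1) = 14/135
Total weight = 1/54 + 14/135 = 11/90
P(Z=0 | obs) = 1/54 / 11/90 = 5/33
P(Z=1 | obs) = 14/135 / 11/90 = 28/33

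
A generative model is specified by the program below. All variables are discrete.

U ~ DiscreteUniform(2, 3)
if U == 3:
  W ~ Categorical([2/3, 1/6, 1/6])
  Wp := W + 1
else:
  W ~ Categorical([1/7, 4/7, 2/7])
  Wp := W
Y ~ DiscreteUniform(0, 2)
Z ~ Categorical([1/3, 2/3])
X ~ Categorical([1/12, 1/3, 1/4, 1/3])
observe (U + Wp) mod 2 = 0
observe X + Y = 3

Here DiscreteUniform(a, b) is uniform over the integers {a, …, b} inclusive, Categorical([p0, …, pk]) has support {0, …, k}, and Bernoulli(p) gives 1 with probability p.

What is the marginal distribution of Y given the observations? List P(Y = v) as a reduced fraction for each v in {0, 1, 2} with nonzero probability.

P(Y=0) = 4/11, P(Y=1) = 3/11, P(Y=2) = 4/11

Enumerate traces; 24 have nonzero weight after conditioning:
  (U=2, W=0, Y=0, Z=0, X=3) weight 1/378
  (U=2, W=0, Y=0, Z=1, X=3) weight 1/189
  (U=2, W=0, Y=1, Z=0, X=2) weight 1/504
  (U=2, W=0, Y=1, Z=1, X=2) weight 1/252
  (U=2, W=0, Y=2, Z=0, X=1) weight 1/378
  (U=2, W=0, Y=2, Z=1, X=1) weight 1/189
  (U=2, W=2, Y=0, Z=0, X=3) weight 1/189
  (U=2, W=2, Y=0, Z=1, X=3) weight 2/189
  … 16 more
Group by Y:
  weight(Y=0) = 53/756
  weight(Y=1) = 53/1008
  weight(Y=2) = 53/756
Total weight = 53/756 + 53/1008 + 53/756 = 583/3024
P(Y=0 | obs) = 53/756 / 583/3024 = 4/11
P(Y=1 | obs) = 53/1008 / 583/3024 = 3/11
P(Y=2 | obs) = 53/756 / 583/3024 = 4/11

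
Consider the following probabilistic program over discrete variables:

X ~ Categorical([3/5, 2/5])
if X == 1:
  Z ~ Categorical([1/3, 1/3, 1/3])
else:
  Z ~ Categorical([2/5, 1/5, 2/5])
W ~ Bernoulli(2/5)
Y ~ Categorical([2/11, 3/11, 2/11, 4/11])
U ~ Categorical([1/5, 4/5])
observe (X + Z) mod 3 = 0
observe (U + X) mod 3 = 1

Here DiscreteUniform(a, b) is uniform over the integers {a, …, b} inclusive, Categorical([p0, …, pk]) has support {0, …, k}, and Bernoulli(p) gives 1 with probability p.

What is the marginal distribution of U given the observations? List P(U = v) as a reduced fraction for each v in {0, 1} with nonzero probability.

Enumerate traces; 16 have nonzero weight after conditioning:
  (X=0, Z=0, W=0, Y=0, U=1) weight 144/6875
  (X=0, Z=0, W=0, Y=1, U=1) weight 216/6875
  (X=0, Z=0, W=0, Y=2, U=1) weight 144/6875
  (X=0, Z=0, W=0, Y=3, U=1) weight 288/6875
  (X=0, Z=0, W=1, Y=0, U=1) weight 96/6875
  (X=0, Z=0, W=1, Y=1, U=1) weight 144/6875
  (X=0, Z=0, W=1, Y=2, U=1) weight 96/6875
  (X=0, Z=0, W=1, Y=3, U=1) weight 192/6875
  (X=1, Z=2, W=0, Y=0, U=0) weight 4/1375
  … 7 more
Group by U:
  weight(U=0) = 2/75
  weight(U=1) = 24/125
Total weight = 2/75 + 24/125 = 82/375
P(U=0 | obs) = 2/75 / 82/375 = 5/41
P(U=1 | obs) = 24/125 / 82/375 = 36/41

P(U=0) = 5/41, P(U=1) = 36/41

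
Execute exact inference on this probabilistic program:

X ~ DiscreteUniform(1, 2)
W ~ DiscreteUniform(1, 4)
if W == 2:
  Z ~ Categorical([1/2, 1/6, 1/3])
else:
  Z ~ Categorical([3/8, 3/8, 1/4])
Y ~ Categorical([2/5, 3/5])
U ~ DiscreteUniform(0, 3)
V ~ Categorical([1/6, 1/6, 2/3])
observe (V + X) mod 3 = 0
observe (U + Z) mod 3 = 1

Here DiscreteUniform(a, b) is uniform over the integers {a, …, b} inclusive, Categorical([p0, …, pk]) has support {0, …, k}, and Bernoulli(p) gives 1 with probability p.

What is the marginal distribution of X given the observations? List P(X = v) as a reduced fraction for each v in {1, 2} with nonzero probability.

Enumerate traces; 64 have nonzero weight after conditioning:
  (X=1, W=1, Z=0, Y=0, U=1, V=2) weight 1/320
  (X=1, W=1, Z=0, Y=1, U=1, V=2) weight 3/640
  (X=1, W=1, Z=1, Y=0, U=0, V=2) weight 1/320
  (X=1, W=1, Z=1, Y=0, U=3, V=2) weight 1/320
  (X=1, W=1, Z=1, Y=1, U=0, V=2) weight 3/640
  (X=1, W=1, Z=1, Y=1, U=3, V=2) weight 3/640
  (X=1, W=1, Z=2, Y=0, U=2, V=2) weight 1/480
  (X=1, W=1, Z=2, Y=1, U=2, V=2) weight 1/320
  (X=2, W=1, Z=0, Y=0, U=1, V=1) weight 1/1280
  … 55 more
Group by X:
  weight(X=1) = 127/1152
  weight(X=2) = 127/4608
Total weight = 127/1152 + 127/4608 = 635/4608
P(X=1 | obs) = 127/1152 / 635/4608 = 4/5
P(X=2 | obs) = 127/4608 / 635/4608 = 1/5

P(X=1) = 4/5, P(X=2) = 1/5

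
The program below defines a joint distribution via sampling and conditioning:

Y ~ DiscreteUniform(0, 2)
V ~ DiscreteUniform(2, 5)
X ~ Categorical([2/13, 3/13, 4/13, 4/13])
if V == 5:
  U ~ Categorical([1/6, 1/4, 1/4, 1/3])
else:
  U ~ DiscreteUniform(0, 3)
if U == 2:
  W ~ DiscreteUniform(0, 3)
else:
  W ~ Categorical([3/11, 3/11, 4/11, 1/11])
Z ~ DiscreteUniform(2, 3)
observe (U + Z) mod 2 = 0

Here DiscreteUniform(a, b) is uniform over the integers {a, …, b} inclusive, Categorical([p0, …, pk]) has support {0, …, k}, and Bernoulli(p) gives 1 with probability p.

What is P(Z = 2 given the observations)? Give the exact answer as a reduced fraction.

P(Z = 2 | obs) = 23/48

Enumerate traces; 768 have nonzero weight after conditioning:
  (Y=0, V=2, X=0, U=0, W=0, Z=2) weight 1/2288
  (Y=0, V=2, X=0, U=0, W=1, Z=2) weight 1/2288
  (Y=0, V=2, X=0, U=0, W=2, Z=2) weight 1/1716
  (Y=0, V=2, X=0, U=0, W=3, Z=2) weight 1/6864
  (Y=0, V=2, X=0, U=1, W=0, Z=3) weight 1/2288
  (Y=0, V=2, X=0, U=1, W=1, Z=3) weight 1/2288
  (Y=0, V=2, X=0, U=1, W=2, Z=3) weight 1/1716
  (Y=0, V=2, X=0, U=1, W=3, Z=3) weight 1/6864
  … 760 more
Group by Z:
  weight(Z=2) = 23/96
  weight(Z=3) = 25/96
Total weight = 23/96 + 25/96 = 1/2
P(Z=2 | obs) = 23/96 / 1/2 = 23/48
P(Z=3 | obs) = 25/96 / 1/2 = 25/48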